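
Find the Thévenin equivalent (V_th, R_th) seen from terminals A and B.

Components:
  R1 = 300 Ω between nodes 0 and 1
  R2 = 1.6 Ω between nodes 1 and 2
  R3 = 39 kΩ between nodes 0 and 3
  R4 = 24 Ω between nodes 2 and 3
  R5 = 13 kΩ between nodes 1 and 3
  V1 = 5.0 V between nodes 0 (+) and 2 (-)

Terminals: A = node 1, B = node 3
Step 1 — V_th is the open-circuit voltage V_A - V_B (nothing connected across the terminals).
Nodal analysis, taking node 2 as the 0 V reference.
Source V1 fixes V_0 = 5 V.
KCL at each unknown node (sum of currents leaving = 0; resistances in Ω):
  Node 1: (V_1 - 5)/300 + (V_1 - 0)/1.6 + (V_1 - V_3)/13000 = 0
  Node 3: (V_3 - 5)/39000 + (V_3 - 0)/24 + (V_3 - V_1)/13000 = 0
Collecting terms (coefficients in siemens):
  0.6284·V_1 - 0.00007692·V_3 = 0.01667
  0.04177·V_3 - 0.00007692·V_1 = 0.0001282
Determinant D = (0.6284)(0.04177) - (-0.00007692)(-0.00007692) = 0.02625
V_1 = [(0.01667)(0.04177) - (-0.00007692)(0.0001282)]/D = 0.02652 V
V_3 = [(0.6284)(0.0001282) - (0.01667)(-0.00007692)]/D = 0.003118 V
V_th = V_1 - V_3 = 0.02652 - 0.003118 = 0.0234 V
Step 2 — R_th: zero the source — replace V1 by a short circuit (node 2 merges into node 0) — and find the resistance seen between A (node 1) and B (node 3).
Reduce the network between node 1 (A) and node 3 (B) by series/parallel combination:
  Rp1 = R1 ‖ R2 (parallel, both between nodes 0 and 1) = 1/(1/300 + 1/1.6) = 1.592 Ω
  Rp2 = R3 ‖ R4 (parallel, both between nodes 0 and 3) = 1/(1/39000 + 1/24) = 23.99 Ω
  Rs1 = Rp1 + Rp2 (series, joined only at node 0) = 1.592 + 23.99 = 25.58 Ω
  Rp3 = R5 ‖ Rs1 (parallel, both between nodes 1 and 3) = 1/(1/13000 + 1/25.58) = 25.53 Ω
R_th = 25.53 Ω

Final answer: V_th = 0.0234 V, R_th = 25.53 Ω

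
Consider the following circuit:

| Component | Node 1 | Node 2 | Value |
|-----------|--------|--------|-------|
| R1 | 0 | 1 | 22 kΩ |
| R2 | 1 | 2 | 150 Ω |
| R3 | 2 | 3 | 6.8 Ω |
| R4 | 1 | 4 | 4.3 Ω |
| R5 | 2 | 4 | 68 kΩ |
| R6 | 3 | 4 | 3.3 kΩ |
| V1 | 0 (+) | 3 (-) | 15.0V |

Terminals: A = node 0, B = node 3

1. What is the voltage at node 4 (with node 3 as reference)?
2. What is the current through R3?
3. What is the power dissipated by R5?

Nodal analysis, taking node 3 as the 0 V reference.
Source V1 fixes V_0 = 15 V.
KCL at each unknown node (sum of currents leaving = 0; resistances in Ω):
  Node 1: (V_1 - 15)/22000 + (V_1 - V_2)/150 + (V_1 - V_4)/4.3 = 0
  Node 2: (V_2 - V_1)/150 + (V_2 - 0)/6.8 + (V_2 - V_4)/68000 = 0
  Node 4: (V_4 - V_1)/4.3 + (V_4 - V_2)/68000 + (V_4 - 0)/3300 = 0
Collecting terms (coefficients in siemens):
  0.2393·V_1 - 0.006667·V_2 - 0.2326·V_4 = 0.0006818
  0.1537·V_2 - 0.006667·V_1 - 0.00001471·V_4 = 0
  0.2329·V_4 - 0.2326·V_1 - 0.00001471·V_2 = 0
Solving these 3 simultaneous equations (Gaussian elimination) gives:
  V_1 = 0.1012 V, V_2 = 0.004397 V, V_4 = 0.101 V
Part 1:
  Read off the nodal solution: V_4 = 0.101 V
Part 2:
  I_R3 = (V_2 - V_3)/R3 = (0.004397 - 0)/6.8 = 0.0006466 A
  Magnitude: I_R3 = 0.0006466 A
Part 3:
  I_R5 = (V_2 - V_4)/R5 = (0.004397 - 0.101)/68000 = -0.000001421 A
  P_R5 = I_R5² × R5 = (-0.000001421)² × 68000 = 0.0000001373 W

Final answers:
1. V_4 = 0.101 V
2. I_R3 = 0.0006466 A
3. P_R5 = 1.373e-07 W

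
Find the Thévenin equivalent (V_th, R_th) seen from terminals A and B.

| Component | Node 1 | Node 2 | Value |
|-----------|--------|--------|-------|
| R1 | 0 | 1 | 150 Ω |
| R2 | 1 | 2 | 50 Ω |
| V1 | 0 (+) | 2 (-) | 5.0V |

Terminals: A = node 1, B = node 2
Step 1 — V_th is the open-circuit voltage V_A - V_B (nothing connected across the terminals).
Nodal analysis, taking node 2 as the 0 V reference.
Source V1 fixes V_0 = 5 V.
KCL at each unknown node (sum of currents leaving = 0; resistances in Ω):
  Node 1: (V_1 - 5)/150 + (V_1 - 0)/50 = 0
Collecting terms: 0.02667 × V_1 = 0.03333  =>  V_1 = 1.25 V
V_th = V_1 - V_2 = 1.25 - 0 = 1.25 V
Step 2 — R_th: zero the source — replace V1 by a short circuit (node 2 merges into node 0) — and find the resistance seen between A (node 1) and B (node 0).
Reduce the network between node 1 (A) and node 0 (B) by series/parallel combination:
  Rp1 = R1 ‖ R2 (parallel, both between nodes 0 and 1) = 1/(1/150 + 1/50) = 37.5 Ω
R_th = 37.5 Ω

Final answer: V_th = 1.25 V, R_th = 37.5 Ω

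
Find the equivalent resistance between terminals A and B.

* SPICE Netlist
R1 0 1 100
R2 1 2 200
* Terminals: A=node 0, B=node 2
Reduce the network between node 0 (A) and node 2 (B) by series/parallel combination:
  Rs1 = R1 + R2 (series, joined only at node 1) = 100 + 200 = 300 Ω
R_eq = 300 Ω

Final answer: 300 Ω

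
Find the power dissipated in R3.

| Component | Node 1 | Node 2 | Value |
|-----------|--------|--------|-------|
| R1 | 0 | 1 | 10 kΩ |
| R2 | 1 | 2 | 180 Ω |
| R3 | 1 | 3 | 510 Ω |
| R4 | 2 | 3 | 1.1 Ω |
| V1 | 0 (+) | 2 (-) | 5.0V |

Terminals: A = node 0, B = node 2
Nodal analysis, taking node 2 as the 0 V reference.
Source V1 fixes V_0 = 5 V.
KCL at each unknown node (sum of currents leaving = 0; resistances in Ω):
  Node 1: (V_1 - 5)/10000 + (V_1 - 0)/180 + (V_1 - V_3)/510 = 0
  Node 3: (V_3 - V_1)/510 + (V_3 - 0)/1.1 = 0
Collecting terms (coefficients in siemens):
  0.007616·V_1 - 0.001961·V_3 = 0.0005
  0.9111·V_3 - 0.001961·V_1 = 0
Determinant D = (0.007616)(0.9111) - (-0.001961)(-0.001961) = 0.006935
V_1 = [(0.0005)(0.9111) - (-0.001961)(0)]/D = 0.06568 V
V_3 = [(0.007616)(0) - (0.0005)(-0.001961)]/D = 0.0001414 V
I_R3 = (V_1 - V_3)/R3 = (0.06568 - 0.0001414)/510 = 0.0001285 A
P_R3 = I_R3² × R3 = (0.0001285)² × 510 = 0.000008423 W

Final answer: 8.423e-06 W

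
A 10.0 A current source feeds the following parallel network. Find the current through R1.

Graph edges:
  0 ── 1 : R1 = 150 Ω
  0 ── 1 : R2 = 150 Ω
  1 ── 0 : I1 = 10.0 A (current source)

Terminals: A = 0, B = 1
All resistors sit directly between nodes 0 and 1, so they are in parallel and share one voltage V; the full source current 10 A splits among them.
1/R_par = 1/150 + 1/150 = 0.01333 S  =>  R_par = 75 Ω
V = I × R_par = 10 × 75 = 750 V
I_R1 = V/R1 = 750/150 = 5 A

Final answer: 5 A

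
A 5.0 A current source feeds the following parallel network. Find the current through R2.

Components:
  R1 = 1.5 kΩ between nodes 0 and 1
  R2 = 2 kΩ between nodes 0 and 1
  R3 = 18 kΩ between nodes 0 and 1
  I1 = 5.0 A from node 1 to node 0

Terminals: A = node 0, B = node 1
All resistors sit directly between nodes 0 and 1, so they are in parallel and share one voltage V; the full source current 5 A splits among them.
1/R_par = 1/1500 + 1/2000 + 1/18000 = 0.001222 S  =>  R_par = 818.2 Ω
V = I × R_par = 5 × 818.2 = 4091 V
I_R2 = V/R2 = 4091/2000 = 2.045 A

Final answer: 2.045 A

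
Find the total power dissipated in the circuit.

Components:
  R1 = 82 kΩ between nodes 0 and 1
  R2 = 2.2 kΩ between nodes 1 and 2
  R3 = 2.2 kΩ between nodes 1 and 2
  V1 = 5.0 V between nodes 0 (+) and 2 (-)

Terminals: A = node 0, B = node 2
Nodal analysis, taking node 2 as the 0 V reference.
Source V1 fixes V_0 = 5 V.
KCL at each unknown node (sum of currents leaving = 0; resistances in Ω):
  Node 1: (V_1 - 5)/82000 + (V_1 - 0)/2200 + (V_1 - 0)/2200 = 0
Collecting terms: 0.0009213 × V_1 = 0.00006098  =>  V_1 = 0.06619 V
Power in each resistor, P = (ΔV)²/R:
  P_R1 = (5 - 0.06619)²/82000 = 0.0002969 W
  P_R2 = (0.06619 - 0)²/2200 = 0.000001991 W
  P_R3 = (0.06619 - 0)²/2200 = 0.000001991 W
P_total = P_R1 + P_R2 + P_R3 = 0.0003008 W

Final answer: 0.0003008 W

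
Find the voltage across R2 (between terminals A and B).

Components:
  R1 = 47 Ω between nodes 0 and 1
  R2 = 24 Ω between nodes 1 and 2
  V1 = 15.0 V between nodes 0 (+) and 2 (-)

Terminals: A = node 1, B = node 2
R1 and R2 are in series across V1 (node 0 → node 1 → node 2), and the output A–B is taken across R2, so this is a voltage divider.
Series current: I = V1/(R1 + R2) = 15/(47 + 24) = 15/71 = 0.2113 A
V_R2 = I × R2 = V1 × R2/(R1 + R2) = 15 × 24/71 = 5.07 V

Final answer: 5.07 V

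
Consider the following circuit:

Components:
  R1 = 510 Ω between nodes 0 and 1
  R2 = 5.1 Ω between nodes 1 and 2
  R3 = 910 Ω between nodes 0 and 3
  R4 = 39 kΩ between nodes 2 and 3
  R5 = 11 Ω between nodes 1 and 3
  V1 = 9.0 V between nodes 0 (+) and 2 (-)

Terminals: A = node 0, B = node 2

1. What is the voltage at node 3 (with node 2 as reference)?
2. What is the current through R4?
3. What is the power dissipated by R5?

Nodal analysis, taking node 2 as the 0 V reference.
Source V1 fixes V_0 = 9 V.
KCL at each unknown node (sum of currents leaving = 0; resistances in Ω):
  Node 1: (V_1 - 9)/510 + (V_1 - 0)/5.1 + (V_1 - V_3)/11 = 0
  Node 3: (V_3 - 9)/910 + (V_3 - 0)/39000 + (V_3 - V_1)/11 = 0
Collecting terms (coefficients in siemens):
  0.2889·V_1 - 0.09091·V_3 = 0.01765
  0.09203·V_3 - 0.09091·V_1 = 0.00989
Determinant D = (0.2889)(0.09203) - (-0.09091)(-0.09091) = 0.01833
V_1 = [(0.01765)(0.09203) - (-0.09091)(0.00989)]/D = 0.1377 V
V_3 = [(0.2889)(0.00989) - (0.01765)(-0.09091)]/D = 0.2434 V
Part 1:
  Read off the nodal solution: V_3 = 0.2434 V
Part 2:
  I_R4 = (V_2 - V_3)/R4 = (0 - 0.2434)/39000 = -0.000006242 A
  Magnitude: I_R4 = 0.000006242 A
Part 3:
  I_R5 = (V_1 - V_3)/R5 = (0.1377 - 0.2434)/11 = -0.009616 A
  P_R5 = I_R5² × R5 = (-0.009616)² × 11 = 0.001017 W

Final answers:
1. V_3 = 0.2434 V
2. I_R4 = 6.242e-06 A
3. P_R5 = 0.001017 W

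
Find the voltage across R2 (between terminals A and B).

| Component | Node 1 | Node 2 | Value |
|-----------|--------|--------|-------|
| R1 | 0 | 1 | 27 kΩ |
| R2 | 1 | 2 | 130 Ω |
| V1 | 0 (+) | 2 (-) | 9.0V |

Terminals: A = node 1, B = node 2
R1 and R2 are in series across V1 (node 0 → node 1 → node 2), and the output A–B is taken across R2, so this is a voltage divider.
Series current: I = V1/(R1 + R2) = 9/(27000 + 130) = 9/27130 = 0.0003317 A
V_R2 = I × R2 = V1 × R2/(R1 + R2) = 9 × 130/27130 = 0.04313 V

Final answer: 0.04313 V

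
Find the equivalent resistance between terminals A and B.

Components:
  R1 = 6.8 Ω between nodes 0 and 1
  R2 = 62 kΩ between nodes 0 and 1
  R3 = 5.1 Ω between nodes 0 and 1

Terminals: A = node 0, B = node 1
Reduce the network between node 0 (A) and node 1 (B) by series/parallel combination:
  Rp1 = R1 ‖ R2 ‖ R3 (parallel, all between nodes 0 and 1) = 1/(1/6.8 + 1/62000 + 1/5.1) = 2.914 Ω
R_eq = 2.914 Ω

Final answer: 2.914 Ω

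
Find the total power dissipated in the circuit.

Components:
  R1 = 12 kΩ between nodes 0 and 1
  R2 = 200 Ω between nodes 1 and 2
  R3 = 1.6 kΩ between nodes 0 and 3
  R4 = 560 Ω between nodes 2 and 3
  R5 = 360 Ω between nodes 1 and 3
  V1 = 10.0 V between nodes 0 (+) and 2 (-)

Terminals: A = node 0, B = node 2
Nodal analysis, taking node 2 as the 0 V reference.
Source V1 fixes V_0 = 10 V.
KCL at each unknown node (sum of currents leaving = 0; resistances in Ω):
  Node 1: (V_1 - 10)/12000 + (V_1 - 0)/200 + (V_1 - V_3)/360 = 0
  Node 3: (V_3 - 10)/1600 + (V_3 - 0)/560 + (V_3 - V_1)/360 = 0
Collecting terms (coefficients in siemens):
  0.007861·V_1 - 0.002778·V_3 = 0.0008333
  0.005188·V_3 - 0.002778·V_1 = 0.00625
Determinant D = (0.007861)(0.005188) - (-0.002778)(-0.002778) = 0.00003307
V_1 = [(0.0008333)(0.005188) - (-0.002778)(0.00625)]/D = 0.6557 V
V_3 = [(0.007861)(0.00625) - (0.0008333)(-0.002778)]/D = 1.556 V
Power in each resistor, P = (ΔV)²/R:
  P_R1 = (10 - 0.6557)²/12000 = 0.007276 W
  P_R2 = (0.6557 - 0)²/200 = 0.00215 W
  P_R3 = (10 - 1.556)²/1600 = 0.04457 W
  P_R4 = (0 - 1.556)²/560 = 0.004321 W
  P_R5 = (0.6557 - 1.556)²/360 = 0.00225 W
P_total = P_R1 + P_R2 + P_R3 + P_R4 + P_R5 = 0.06056 W

Final answer: 0.06056 W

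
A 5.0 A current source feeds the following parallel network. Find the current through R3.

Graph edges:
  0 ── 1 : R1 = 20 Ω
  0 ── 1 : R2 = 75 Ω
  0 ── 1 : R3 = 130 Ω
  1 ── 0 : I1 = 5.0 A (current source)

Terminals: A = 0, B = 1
All resistors sit directly between nodes 0 and 1, so they are in parallel and share one voltage V; the full source current 5 A splits among them.
1/R_par = 1/20 + 1/75 + 1/130 = 0.07103 S  =>  R_par = 14.08 Ω
V = I × R_par = 5 × 14.08 = 70.4 V
I_R3 = V/R3 = 70.4/130 = 0.5415 A

Final answer: 0.5415 A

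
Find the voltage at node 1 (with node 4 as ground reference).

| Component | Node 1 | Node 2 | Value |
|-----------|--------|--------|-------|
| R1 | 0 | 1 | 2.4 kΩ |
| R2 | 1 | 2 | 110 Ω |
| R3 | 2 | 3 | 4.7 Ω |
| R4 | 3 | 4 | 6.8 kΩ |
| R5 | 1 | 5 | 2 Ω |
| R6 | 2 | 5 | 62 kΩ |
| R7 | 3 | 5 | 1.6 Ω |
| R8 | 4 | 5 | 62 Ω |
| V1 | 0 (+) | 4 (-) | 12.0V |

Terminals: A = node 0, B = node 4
Nodal analysis, taking node 4 as the 0 V reference.
Source V1 fixes V_0 = 12 V.
KCL at each unknown node (sum of currents leaving = 0; resistances in Ω):
  Node 1: (V_1 - 12)/2400 + (V_1 - V_2)/110 + (V_1 - V_5)/2 = 0
  Node 2: (V_2 - V_1)/110 + (V_2 - V_3)/4.7 + (V_2 - V_5)/62000 = 0
  Node 3: (V_3 - V_2)/4.7 + (V_3 - 0)/6800 + (V_3 - V_5)/1.6 = 0
  Node 5: (V_5 - V_1)/2 + (V_5 - V_2)/62000 + (V_5 - V_3)/1.6 + (V_5 - 0)/62 = 0
Collecting terms (coefficients in siemens):
  0.5095·V_1 - 0.009091·V_2 - 0.5·V_5 = 0.005
  0.2219·V_2 - 0.009091·V_1 - 0.2128·V_3 - 0.00001613·V_5 = 0
  0.8379·V_3 - 0.2128·V_2 - 0.625·V_5 = 0
  1.141·V_5 - 0.5·V_1 - 0.00001613·V_2 - 0.625·V_3 = 0
Solving these 4 simultaneous equations (Gaussian elimination) gives:
  V_1 = 0.3089 V, V_2 = 0.2997 V, V_3 = 0.2994 V, V_5 = 0.2993 V
The requested potential is V_1 = 0.3089 V.

Final answer: V_1 = 0.3089 V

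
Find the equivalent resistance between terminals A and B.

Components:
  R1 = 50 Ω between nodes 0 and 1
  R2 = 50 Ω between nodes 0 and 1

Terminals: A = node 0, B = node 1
Reduce the network between node 0 (A) and node 1 (B) by series/parallel combination:
  Rp1 = R1 ‖ R2 (parallel, both between nodes 0 and 1) = 1/(1/50 + 1/50) = 25 Ω
R_eq = 25 Ω

Final answer: 25 Ω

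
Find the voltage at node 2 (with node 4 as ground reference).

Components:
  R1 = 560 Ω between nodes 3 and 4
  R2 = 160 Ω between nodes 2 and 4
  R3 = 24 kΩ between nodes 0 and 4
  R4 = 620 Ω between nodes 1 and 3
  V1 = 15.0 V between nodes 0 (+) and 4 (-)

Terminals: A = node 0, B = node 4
Nodal analysis, taking node 4 as the 0 V reference.
Source V1 fixes V_0 = 15 V.
KCL at each unknown node (sum of currents leaving = 0; resistances in Ω):
  Node 1: (V_1 - V_3)/620 = 0
  Node 2: (V_2 - 0)/160 = 0
  Node 3: (V_3 - 0)/560 + (V_3 - V_1)/620 = 0
Collecting terms (coefficients in siemens):
  0.001613·V_1 - 0.001613·V_3 = 0
  0.00625·V_2 = 0
  0.003399·V_3 - 0.001613·V_1 = 0
Solving these 3 simultaneous equations (Gaussian elimination) gives:
  V_1 = 0 V, V_2 = 0 V, V_3 = 0 V
The requested potential is V_2 = 0 V.

Final answer: V_2 = 0 V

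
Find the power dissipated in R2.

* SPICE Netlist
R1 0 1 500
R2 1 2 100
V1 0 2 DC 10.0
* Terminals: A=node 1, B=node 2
Nodal analysis, taking node 2 as the 0 V reference.
Source V1 fixes V_0 = 10 V.
KCL at each unknown node (sum of currents leaving = 0; resistances in Ω):
  Node 1: (V_1 - 10)/500 + (V_1 - 0)/100 = 0
Collecting terms: 0.012 × V_1 = 0.02  =>  V_1 = 1.667 V
I_R2 = (V_1 - V_2)/R2 = (1.667 - 0)/100 = 0.01667 A
P_R2 = I_R2² × R2 = (0.01667)² × 100 = 0.02778 W

Final answer: 0.02778 W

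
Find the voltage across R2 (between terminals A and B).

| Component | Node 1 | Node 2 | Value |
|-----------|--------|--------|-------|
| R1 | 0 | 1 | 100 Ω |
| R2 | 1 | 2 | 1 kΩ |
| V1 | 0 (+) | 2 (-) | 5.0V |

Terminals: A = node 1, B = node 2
R1 and R2 are in series across V1 (node 0 → node 1 → node 2), and the output A–B is taken across R2, so this is a voltage divider.
Series current: I = V1/(R1 + R2) = 5/(100 + 1000) = 5/1100 = 0.004545 A
V_R2 = I × R2 = V1 × R2/(R1 + R2) = 5 × 1000/1100 = 4.545 V

Final answer: 4.545 V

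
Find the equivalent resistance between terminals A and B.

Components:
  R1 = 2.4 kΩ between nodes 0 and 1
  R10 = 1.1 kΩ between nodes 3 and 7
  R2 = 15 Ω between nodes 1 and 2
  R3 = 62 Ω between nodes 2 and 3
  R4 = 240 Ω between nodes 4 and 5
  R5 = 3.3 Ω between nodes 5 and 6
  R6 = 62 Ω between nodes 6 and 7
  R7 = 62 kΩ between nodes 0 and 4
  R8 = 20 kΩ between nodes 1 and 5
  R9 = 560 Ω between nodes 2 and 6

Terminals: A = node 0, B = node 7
The network is not a plain series/parallel combination. Inject a 1 A test current into terminal A (node 0) and return it from terminal B (node 7); then R_eq = V_A / (1 A).
Nodal analysis, taking node 7 as the 0 V reference.
Current source I_test pushes 1 A into node 0 and draws it out of node 7.
KCL at each unknown node (sum of currents leaving = 0; resistances in Ω):
  Node 0: (V_0 - V_1)/2400 + (V_0 - V_4)/62000 - 1 = 0
  Node 1: (V_1 - V_0)/2400 + (V_1 - V_2)/15 + (V_1 - V_5)/20000 = 0
  Node 2: (V_2 - V_1)/15 + (V_2 - V_3)/62 + (V_2 - V_6)/560 = 0
  Node 3: (V_3 - V_2)/62 + (V_3 - 0)/1100 = 0
  Node 4: (V_4 - V_0)/62000 + (V_4 - V_5)/240 = 0
  Node 5: (V_5 - V_1)/20000 + (V_5 - V_4)/240 + (V_5 - V_6)/3.3 = 0
  Node 6: (V_6 - V_2)/560 + (V_6 - V_5)/3.3 + (V_6 - 0)/62 = 0
Collecting terms (coefficients in siemens):
  0.0004328·V_0 - 0.0004167·V_1 - 0.00001613·V_4 = 1
  0.06713·V_1 - 0.0004167·V_0 - 0.06667·V_2 - 0.00005·V_5 = 0
  0.08458·V_2 - 0.06667·V_1 - 0.01613·V_3 - 0.001786·V_6 = 0
  0.01704·V_3 - 0.01613·V_2 = 0
  0.004183·V_4 - 0.00001613·V_0 - 0.004167·V_5 = 0
  0.3072·V_5 - 0.00005·V_1 - 0.004167·V_4 - 0.303·V_6 = 0
  0.3209·V_6 - 0.001786·V_2 - 0.303·V_5 = 0
Solving these 7 simultaneous equations (Gaussian elimination) gives:
  V_0 = 2695 V, V_1 = 397.2 V, V_2 = 383.1 V, V_3 = 362.7 V
  V_4 = 51.99 V, V_5 = 41.76 V, V_6 = 41.56 V
R_eq = V_0 / 1 A = 2695 Ω = 2.695 kΩ

Final answer: 2.695 kΩ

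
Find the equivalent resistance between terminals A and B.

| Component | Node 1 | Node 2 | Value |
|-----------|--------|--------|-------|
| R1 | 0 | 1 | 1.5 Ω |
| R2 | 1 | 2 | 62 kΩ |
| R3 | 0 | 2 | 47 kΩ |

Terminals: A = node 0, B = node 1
Reduce the network between node 0 (A) and node 1 (B) by series/parallel combination:
  Rs1 = R3 + R2 (series, joined only at node 2) = 47000 + 62000 = 109000 Ω
  Rp1 = R1 ‖ Rs1 (parallel, both between nodes 0 and 1) = 1/(1/1.5 + 1/109000) = 1.5 Ω
R_eq = 1.5 Ω

Final answer: 1.5 Ω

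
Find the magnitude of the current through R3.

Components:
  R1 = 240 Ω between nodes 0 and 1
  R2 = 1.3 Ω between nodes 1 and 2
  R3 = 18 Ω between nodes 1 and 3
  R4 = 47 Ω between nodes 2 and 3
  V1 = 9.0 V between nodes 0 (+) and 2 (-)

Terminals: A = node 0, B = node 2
Nodal analysis, taking node 2 as the 0 V reference.
Source V1 fixes V_0 = 9 V.
KCL at each unknown node (sum of currents leaving = 0; resistances in Ω):
  Node 1: (V_1 - 9)/240 + (V_1 - 0)/1.3 + (V_1 - V_3)/18 = 0
  Node 3: (V_3 - V_1)/18 + (V_3 - 0)/47 = 0
Collecting terms (coefficients in siemens):
  0.829·V_1 - 0.05556·V_3 = 0.0375
  0.07683·V_3 - 0.05556·V_1 = 0
Determinant D = (0.829)(0.07683) - (-0.05556)(-0.05556) = 0.0606
V_1 = [(0.0375)(0.07683) - (-0.05556)(0)]/D = 0.04754 V
V_3 = [(0.829)(0) - (0.0375)(-0.05556)]/D = 0.03438 V
I_R3 = (V_1 - V_3)/R3 = (0.04754 - 0.03438)/18 = 0.0007314 A
|I_R3| = 0.0007314 A

Final answer: |I_R3| = 0.0007314 A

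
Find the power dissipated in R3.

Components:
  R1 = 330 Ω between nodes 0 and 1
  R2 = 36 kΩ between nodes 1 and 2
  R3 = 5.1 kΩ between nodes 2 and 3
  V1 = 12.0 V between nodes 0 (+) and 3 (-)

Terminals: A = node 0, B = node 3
Nodal analysis, taking node 3 as the 0 V reference.
Source V1 fixes V_0 = 12 V.
KCL at each unknown node (sum of currents leaving = 0; resistances in Ω):
  Node 1: (V_1 - 12)/330 + (V_1 - V_2)/36000 = 0
  Node 2: (V_2 - V_1)/36000 + (V_2 - 0)/5100 = 0
Collecting terms (coefficients in siemens):
  0.003058·V_1 - 0.00002778·V_2 = 0.03636
  0.0002239·V_2 - 0.00002778·V_1 = 0
Determinant D = (0.003058)(0.0002239) - (-0.00002778)(-0.00002778) = 0.0000006838
V_1 = [(0.03636)(0.0002239) - (-0.00002778)(0)]/D = 11.9 V
V_2 = [(0.003058)(0) - (0.03636)(-0.00002778)]/D = 1.477 V
I_R3 = (V_2 - V_3)/R3 = (1.477 - 0)/5100 = 0.0002896 A
P_R3 = I_R3² × R3 = (0.0002896)² × 5100 = 0.0004279 W

Final answer: 0.0004279 W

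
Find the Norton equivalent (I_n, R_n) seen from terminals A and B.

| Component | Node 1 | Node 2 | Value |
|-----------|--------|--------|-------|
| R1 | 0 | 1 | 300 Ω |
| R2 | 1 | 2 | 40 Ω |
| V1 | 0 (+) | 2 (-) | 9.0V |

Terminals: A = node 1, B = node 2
Find the Thévenin equivalent first; then I_n = V_th/R_th and R_n = R_th.
Step 1 — V_th is the open-circuit voltage V_A - V_B (nothing connected across the terminals).
Nodal analysis, taking node 2 as the 0 V reference.
Source V1 fixes V_0 = 9 V.
KCL at each unknown node (sum of currents leaving = 0; resistances in Ω):
  Node 1: (V_1 - 9)/300 + (V_1 - 0)/40 = 0
Collecting terms: 0.02833 × V_1 = 0.03  =>  V_1 = 1.059 V
V_th = V_1 - V_2 = 1.059 - 0 = 1.059 V
Step 2 — R_th: zero the source — replace V1 by a short circuit (node 2 merges into node 0) — and find the resistance seen between A (node 1) and B (node 0).
Reduce the network between node 1 (A) and node 0 (B) by series/parallel combination:
  Rp1 = R1 ‖ R2 (parallel, both between nodes 0 and 1) = 1/(1/300 + 1/40) = 35.29 Ω
R_th = 35.29 Ω
I_n = V_th/R_th = 1.059/35.29 = 0.03 A, and R_n = R_th = 35.29 Ω

Final answer: I_n = 0.03 A, R_n = 35.29 Ω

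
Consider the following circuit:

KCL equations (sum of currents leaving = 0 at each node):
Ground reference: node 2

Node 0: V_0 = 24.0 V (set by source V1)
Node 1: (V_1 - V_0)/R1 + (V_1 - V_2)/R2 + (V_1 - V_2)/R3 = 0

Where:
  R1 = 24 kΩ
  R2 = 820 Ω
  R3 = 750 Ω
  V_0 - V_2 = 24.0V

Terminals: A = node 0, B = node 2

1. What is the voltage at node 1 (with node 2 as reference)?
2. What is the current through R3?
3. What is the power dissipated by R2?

Nodal analysis, taking node 2 as the 0 V reference.
Source V1 fixes V_0 = 24 V.
KCL at each unknown node (sum of currents leaving = 0; resistances in Ω):
  Node 1: (V_1 - 24)/24000 + (V_1 - 0)/820 + (V_1 - 0)/750 = 0
Collecting terms: 0.002595 × V_1 = 0.001  =>  V_1 = 0.3854 V
Part 1:
  Read off the nodal solution: V_1 = 0.3854 V
Part 2:
  I_R3 = (V_1 - V_2)/R3 = (0.3854 - 0)/750 = 0.0005139 A
  Magnitude: I_R3 = 0.0005139 A
Part 3:
  I_R2 = (V_1 - V_2)/R2 = (0.3854 - 0)/820 = 0.00047 A
  P_R2 = I_R2² × R2 = (0.00047)² × 820 = 0.0001812 W

Final answers:
1. V_1 = 0.3854 V
2. I_R3 = 0.0005139 A
3. P_R2 = 0.0001812 W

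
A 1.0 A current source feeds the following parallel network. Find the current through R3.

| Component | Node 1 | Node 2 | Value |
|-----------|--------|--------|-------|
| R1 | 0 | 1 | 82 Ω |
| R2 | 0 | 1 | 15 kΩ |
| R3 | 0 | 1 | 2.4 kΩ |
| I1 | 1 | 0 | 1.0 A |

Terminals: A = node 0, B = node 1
All resistors sit directly between nodes 0 and 1, so they are in parallel and share one voltage V; the full source current 1 A splits among them.
1/R_par = 1/82 + 1/15000 + 1/2400 = 0.01268 S  =>  R_par = 78.87 Ω
V = I × R_par = 1 × 78.87 = 78.87 V
I_R3 = V/R3 = 78.87/2400 = 0.03286 A

Final answer: 0.03286 A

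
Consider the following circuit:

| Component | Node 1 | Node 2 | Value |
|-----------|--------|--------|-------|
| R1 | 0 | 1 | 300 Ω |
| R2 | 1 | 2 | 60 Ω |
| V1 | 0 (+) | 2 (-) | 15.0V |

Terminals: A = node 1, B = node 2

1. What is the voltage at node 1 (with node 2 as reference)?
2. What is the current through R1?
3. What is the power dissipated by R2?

Nodal analysis, taking node 2 as the 0 V reference.
Source V1 fixes V_0 = 15 V.
KCL at each unknown node (sum of currents leaving = 0; resistances in Ω):
  Node 1: (V_1 - 15)/300 + (V_1 - 0)/60 = 0
Collecting terms: 0.02 × V_1 = 0.05  =>  V_1 = 2.5 V
Part 1:
  Read off the nodal solution: V_1 = 2.5 V
Part 2:
  I_R1 = (V_0 - V_1)/R1 = (15 - 2.5)/300 = 0.04167 A
  Magnitude: I_R1 = 0.04167 A
Part 3:
  I_R2 = (V_1 - V_2)/R2 = (2.5 - 0)/60 = 0.04167 A
  P_R2 = I_R2² × R2 = (0.04167)² × 60 = 0.1042 W

Final answers:
1. V_1 = 2.5 V
2. I_R1 = 0.04167 A
3. P_R2 = 0.1042 W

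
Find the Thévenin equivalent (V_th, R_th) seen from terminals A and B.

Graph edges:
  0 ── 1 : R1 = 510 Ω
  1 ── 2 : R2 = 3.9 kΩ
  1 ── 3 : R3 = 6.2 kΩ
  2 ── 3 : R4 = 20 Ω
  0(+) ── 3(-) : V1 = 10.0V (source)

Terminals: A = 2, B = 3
Step 1 — V_th is the open-circuit voltage V_A - V_B (nothing connected across the terminals).
Nodal analysis, taking node 3 as the 0 V reference.
Source V1 fixes V_0 = 10 V.
KCL at each unknown node (sum of currents leaving = 0; resistances in Ω):
  Node 1: (V_1 - 10)/510 + (V_1 - V_2)/3900 + (V_1 - 0)/6200 = 0
  Node 2: (V_2 - V_1)/3900 + (V_2 - 0)/20 = 0
Collecting terms (coefficients in siemens):
  0.002378·V_1 - 0.0002564·V_2 = 0.01961
  0.05026·V_2 - 0.0002564·V_1 = 0
Determinant D = (0.002378)(0.05026) - (-0.0002564)(-0.0002564) = 0.0001195
V_1 = [(0.01961)(0.05026) - (-0.0002564)(0)]/D = 8.248 V
V_2 = [(0.002378)(0) - (0.01961)(-0.0002564)]/D = 0.04208 V
V_th = V_2 - V_3 = 0.04208 - 0 = 0.04208 V
Step 2 — R_th: zero the source — replace V1 by a short circuit (node 3 merges into node 0) — and find the resistance seen between A (node 2) and B (node 0).
Reduce the network between node 2 (A) and node 0 (B) by series/parallel combination:
  Rp1 = R1 ‖ R3 (parallel, both between nodes 0 and 1) = 1/(1/510 + 1/6200) = 471.2 Ω
  Rs1 = R2 + Rp1 (series, joined only at node 1) = 3900 + 471.2 = 4371 Ω
  Rp2 = R4 ‖ Rs1 (parallel, both between nodes 0 and 2) = 1/(1/20 + 1/4371) = 19.91 Ω
R_th = 19.91 Ω

Final answer: V_th = 0.04208 V, R_th = 19.91 Ω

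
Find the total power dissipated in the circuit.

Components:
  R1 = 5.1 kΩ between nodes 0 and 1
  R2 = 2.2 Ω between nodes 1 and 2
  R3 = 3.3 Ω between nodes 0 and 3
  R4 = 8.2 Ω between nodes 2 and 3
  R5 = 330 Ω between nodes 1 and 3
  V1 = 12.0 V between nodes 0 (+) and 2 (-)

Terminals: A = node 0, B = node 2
Nodal analysis, taking node 2 as the 0 V reference.
Source V1 fixes V_0 = 12 V.
KCL at each unknown node (sum of currents leaving = 0; resistances in Ω):
  Node 1: (V_1 - 12)/5100 + (V_1 - 0)/2.2 + (V_1 - V_3)/330 = 0
  Node 3: (V_3 - 12)/3.3 + (V_3 - 0)/8.2 + (V_3 - V_1)/330 = 0
Collecting terms (coefficients in siemens):
  0.4578·V_1 - 0.00303·V_3 = 0.002353
  0.428·V_3 - 0.00303·V_1 = 3.636
Determinant D = (0.4578)(0.428) - (-0.00303)(-0.00303) = 0.1959
V_1 = [(0.002353)(0.428) - (-0.00303)(3.636)]/D = 0.06138 V
V_3 = [(0.4578)(3.636) - (0.002353)(-0.00303)]/D = 8.496 V
Power in each resistor, P = (ΔV)²/R:
  P_R1 = (12 - 0.06138)²/5100 = 0.02795 W
  P_R2 = (0.06138 - 0)²/2.2 = 0.001713 W
  P_R3 = (12 - 8.496)²/3.3 = 3.72 W
  P_R4 = (0 - 8.496)²/8.2 = 8.803 W
  P_R5 = (0.06138 - 8.496)²/330 = 0.2156 W
P_total = P_R1 + P_R2 + P_R3 + P_R4 + P_R5 = 12.77 W

Final answer: 12.77 W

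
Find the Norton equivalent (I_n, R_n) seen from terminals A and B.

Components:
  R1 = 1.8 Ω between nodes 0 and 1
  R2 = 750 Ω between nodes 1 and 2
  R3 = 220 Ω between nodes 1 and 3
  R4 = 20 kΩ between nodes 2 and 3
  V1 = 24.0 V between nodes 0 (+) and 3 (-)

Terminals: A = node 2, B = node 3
Find the Thévenin equivalent first; then I_n = V_th/R_th and R_n = R_th.
Step 1 — V_th is the open-circuit voltage V_A - V_B (nothing connected across the terminals).
Nodal analysis, taking node 3 as the 0 V reference.
Source V1 fixes V_0 = 24 V.
KCL at each unknown node (sum of currents leaving = 0; resistances in Ω):
  Node 1: (V_1 - 24)/1.8 + (V_1 - V_2)/750 + (V_1 - 0)/220 = 0
  Node 2: (V_2 - V_1)/750 + (V_2 - 0)/20000 = 0
Collecting terms (coefficients in siemens):
  0.5614·V_1 - 0.001333·V_2 = 13.33
  0.001383·V_2 - 0.001333·V_1 = 0
Determinant D = (0.5614)(0.001383) - (-0.001333)(-0.001333) = 0.0007749
V_1 = [(13.33)(0.001383) - (-0.001333)(0)]/D = 23.8 V
V_2 = [(0.5614)(0) - (13.33)(-0.001333)]/D = 22.94 V
V_th = V_2 - V_3 = 22.94 - 0 = 22.94 V
Step 2 — R_th: zero the source — replace V1 by a short circuit (node 3 merges into node 0) — and find the resistance seen between A (node 2) and B (node 0).
Reduce the network between node 2 (A) and node 0 (B) by series/parallel combination:
  Rp1 = R1 ‖ R3 (parallel, both between nodes 0 and 1) = 1/(1/1.8 + 1/220) = 1.785 Ω
  Rs1 = R2 + Rp1 (series, joined only at node 1) = 750 + 1.785 = 751.8 Ω
  Rp2 = R4 ‖ Rs1 (parallel, both between nodes 0 and 2) = 1/(1/20000 + 1/751.8) = 724.6 Ω
R_th = 724.6 Ω
I_n = V_th/R_th = 22.94/724.6 = 0.03166 A, and R_n = R_th = 724.6 Ω

Final answer: I_n = 0.03166 A, R_n = 724.6 Ω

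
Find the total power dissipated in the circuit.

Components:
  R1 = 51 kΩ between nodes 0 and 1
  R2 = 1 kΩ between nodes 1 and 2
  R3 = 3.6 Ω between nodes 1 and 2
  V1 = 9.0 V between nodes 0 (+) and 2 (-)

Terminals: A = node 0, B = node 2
Nodal analysis, taking node 2 as the 0 V reference.
Source V1 fixes V_0 = 9 V.
KCL at each unknown node (sum of currents leaving = 0; resistances in Ω):
  Node 1: (V_1 - 9)/51000 + (V_1 - 0)/1000 + (V_1 - 0)/3.6 = 0
Collecting terms: 0.2788 × V_1 = 0.0001765  =>  V_1 = 0.000633 V
Power in each resistor, P = (ΔV)²/R:
  P_R1 = (9 - 0.000633)²/51000 = 0.001588 W
  P_R2 = (0.000633 - 0)²/1000 = 0.0000000004007 W
  P_R3 = (0.000633 - 0)²/3.6 = 0.0000001113 W
P_total = P_R1 + P_R2 + P_R3 = 0.001588 W

Final answer: 0.001588 W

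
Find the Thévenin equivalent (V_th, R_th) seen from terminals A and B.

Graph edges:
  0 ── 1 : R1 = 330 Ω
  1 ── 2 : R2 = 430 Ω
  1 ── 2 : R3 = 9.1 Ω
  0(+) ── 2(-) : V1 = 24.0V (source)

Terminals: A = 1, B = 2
Step 1 — V_th is the open-circuit voltage V_A - V_B (nothing connected across the terminals).
Nodal analysis, taking node 2 as the 0 V reference.
Source V1 fixes V_0 = 24 V.
KCL at each unknown node (sum of currents leaving = 0; resistances in Ω):
  Node 1: (V_1 - 24)/330 + (V_1 - 0)/430 + (V_1 - 0)/9.1 = 0
Collecting terms: 0.1152 × V_1 = 0.07273  =>  V_1 = 0.6311 V
V_th = V_1 - V_2 = 0.6311 - 0 = 0.6311 V
Step 2 — R_th: zero the source — replace V1 by a short circuit (node 2 merges into node 0) — and find the resistance seen between A (node 1) and B (node 0).
Reduce the network between node 1 (A) and node 0 (B) by series/parallel combination:
  Rp1 = R1 ‖ R2 ‖ R3 (parallel, all between nodes 0 and 1) = 1/(1/330 + 1/430 + 1/9.1) = 8.677 Ω
R_th = 8.677 Ω

Final answer: V_th = 0.6311 V, R_th = 8.677 Ω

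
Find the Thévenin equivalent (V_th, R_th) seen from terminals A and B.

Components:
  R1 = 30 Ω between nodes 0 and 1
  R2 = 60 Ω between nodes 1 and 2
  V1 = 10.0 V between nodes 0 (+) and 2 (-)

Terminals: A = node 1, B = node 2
Step 1 — V_th is the open-circuit voltage V_A - V_B (nothing connected across the terminals).
Nodal analysis, taking node 2 as the 0 V reference.
Source V1 fixes V_0 = 10 V.
KCL at each unknown node (sum of currents leaving = 0; resistances in Ω):
  Node 1: (V_1 - 10)/30 + (V_1 - 0)/60 = 0
Collecting terms: 0.05 × V_1 = 0.3333  =>  V_1 = 6.667 V
V_th = V_1 - V_2 = 6.667 - 0 = 6.667 V
Step 2 — R_th: zero the source — replace V1 by a short circuit (node 2 merges into node 0) — and find the resistance seen between A (node 1) and B (node 0).
Reduce the network between node 1 (A) and node 0 (B) by series/parallel combination:
  Rp1 = R1 ‖ R2 (parallel, both between nodes 0 and 1) = 1/(1/30 + 1/60) = 20 Ω
R_th = 20 Ω

Final answer: V_th = 6.667 V, R_th = 20 Ω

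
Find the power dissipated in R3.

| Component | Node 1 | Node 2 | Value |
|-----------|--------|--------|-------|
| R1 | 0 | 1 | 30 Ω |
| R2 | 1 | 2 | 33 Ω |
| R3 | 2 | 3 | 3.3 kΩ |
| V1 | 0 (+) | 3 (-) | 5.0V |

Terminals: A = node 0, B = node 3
Nodal analysis, taking node 3 as the 0 V reference.
Source V1 fixes V_0 = 5 V.
KCL at each unknown node (sum of currents leaving = 0; resistances in Ω):
  Node 1: (V_1 - 5)/30 + (V_1 - V_2)/33 = 0
  Node 2: (V_2 - V_1)/33 + (V_2 - 0)/3300 = 0
Collecting terms (coefficients in siemens):
  0.06364·V_1 - 0.0303·V_2 = 0.1667
  0.03061·V_2 - 0.0303·V_1 = 0
Determinant D = (0.06364)(0.03061) - (-0.0303)(-0.0303) = 0.001029
V_1 = [(0.1667)(0.03061) - (-0.0303)(0)]/D = 4.955 V
V_2 = [(0.06364)(0) - (0.1667)(-0.0303)]/D = 4.906 V
I_R3 = (V_2 - V_3)/R3 = (4.906 - 0)/3300 = 0.001487 A
P_R3 = I_R3² × R3 = (0.001487)² × 3300 = 0.007295 W

Final answer: 0.007295 W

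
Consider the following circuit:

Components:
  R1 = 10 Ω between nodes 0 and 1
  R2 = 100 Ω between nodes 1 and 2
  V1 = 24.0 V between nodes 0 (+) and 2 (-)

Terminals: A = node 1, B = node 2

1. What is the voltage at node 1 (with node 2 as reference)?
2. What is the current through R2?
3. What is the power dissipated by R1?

Nodal analysis, taking node 2 as the 0 V reference.
Source V1 fixes V_0 = 24 V.
KCL at each unknown node (sum of currents leaving = 0; resistances in Ω):
  Node 1: (V_1 - 24)/10 + (V_1 - 0)/100 = 0
Collecting terms: 0.11 × V_1 = 2.4  =>  V_1 = 21.82 V
Part 1:
  Read off the nodal solution: V_1 = 21.82 V
Part 2:
  I_R2 = (V_1 - V_2)/R2 = (21.82 - 0)/100 = 0.2182 A
  Magnitude: I_R2 = 0.2182 A
Part 3:
  I_R1 = (V_0 - V_1)/R1 = (24 - 21.82)/10 = 0.2182 A
  P_R1 = I_R1² × R1 = (0.2182)² × 10 = 0.476 W

Final answers:
1. V_1 = 21.82 V
2. I_R2 = 0.2182 A
3. P_R1 = 0.476 W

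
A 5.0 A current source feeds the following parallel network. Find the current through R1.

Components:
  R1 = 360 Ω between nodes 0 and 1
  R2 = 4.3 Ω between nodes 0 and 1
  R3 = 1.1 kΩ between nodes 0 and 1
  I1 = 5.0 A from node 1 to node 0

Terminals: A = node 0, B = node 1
All resistors sit directly between nodes 0 and 1, so they are in parallel and share one voltage V; the full source current 5 A splits among them.
1/R_par = 1/360 + 1/4.3 + 1/1100 = 0.2362 S  =>  R_par = 4.233 Ω
V = I × R_par = 5 × 4.233 = 21.16 V
I_R1 = V/R1 = 21.16/360 = 0.05879 A

Final answer: 0.05879 A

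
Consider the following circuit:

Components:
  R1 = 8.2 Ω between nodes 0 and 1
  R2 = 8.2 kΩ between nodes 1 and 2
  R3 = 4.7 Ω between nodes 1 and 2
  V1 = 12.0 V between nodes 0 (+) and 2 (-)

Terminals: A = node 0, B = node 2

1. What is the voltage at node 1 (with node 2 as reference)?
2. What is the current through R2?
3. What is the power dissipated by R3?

Nodal analysis, taking node 2 as the 0 V reference.
Source V1 fixes V_0 = 12 V.
KCL at each unknown node (sum of currents leaving = 0; resistances in Ω):
  Node 1: (V_1 - 12)/8.2 + (V_1 - 0)/8200 + (V_1 - 0)/4.7 = 0
Collecting terms: 0.3348 × V_1 = 1.463  =>  V_1 = 4.371 V
Part 1:
  Read off the nodal solution: V_1 = 4.371 V
Part 2:
  I_R2 = (V_1 - V_2)/R2 = (4.371 - 0)/8200 = 0.000533 A
  Magnitude: I_R2 = 0.000533 A
Part 3:
  I_R3 = (V_1 - V_2)/R3 = (4.371 - 0)/4.7 = 0.9299 A
  P_R3 = I_R3² × R3 = (0.9299)² × 4.7 = 4.064 W

Final answers:
1. V_1 = 4.371 V
2. I_R2 = 0.000533 A
3. P_R3 = 4.064 W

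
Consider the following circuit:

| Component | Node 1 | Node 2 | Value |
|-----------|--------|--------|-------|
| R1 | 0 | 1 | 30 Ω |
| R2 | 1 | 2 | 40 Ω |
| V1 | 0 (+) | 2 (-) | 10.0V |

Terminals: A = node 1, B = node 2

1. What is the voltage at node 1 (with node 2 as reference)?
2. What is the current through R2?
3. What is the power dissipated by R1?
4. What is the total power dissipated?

Nodal analysis, taking node 2 as the 0 V reference.
Source V1 fixes V_0 = 10 V.
KCL at each unknown node (sum of currents leaving = 0; resistances in Ω):
  Node 1: (V_1 - 10)/30 + (V_1 - 0)/40 = 0
Collecting terms: 0.05833 × V_1 = 0.3333  =>  V_1 = 5.714 V
Part 1:
  Read off the nodal solution: V_1 = 5.714 V
Part 2:
  I_R2 = (V_1 - V_2)/R2 = (5.714 - 0)/40 = 0.1429 A
  Magnitude: I_R2 = 0.1429 A
Part 3:
  I_R1 = (V_0 - V_1)/R1 = (10 - 5.714)/30 = 0.1429 A
  P_R1 = I_R1² × R1 = (0.1429)² × 30 = 0.6122 W
Part 4:
  Power in each resistor, P = (ΔV)²/R:
    P_R1 = (10 - 5.714)²/30 = 0.6122 W
    P_R2 = (5.714 - 0)²/40 = 0.8163 W
  P_total = P_R1 + P_R2 = 1.429 W

Final answers:
1. V_1 = 5.714 V
2. I_R2 = 0.1429 A
3. P_R1 = 0.6122 W
4. P_total = 1.429 W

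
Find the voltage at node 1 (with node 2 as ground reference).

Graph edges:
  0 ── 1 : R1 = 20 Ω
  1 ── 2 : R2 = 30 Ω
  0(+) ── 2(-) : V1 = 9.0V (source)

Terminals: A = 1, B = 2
Nodal analysis, taking node 2 as the 0 V reference.
Source V1 fixes V_0 = 9 V.
KCL at each unknown node (sum of currents leaving = 0; resistances in Ω):
  Node 1: (V_1 - 9)/20 + (V_1 - 0)/30 = 0
Collecting terms: 0.08333 × V_1 = 0.45  =>  V_1 = 5.4 V
The requested potential is V_1 = 5.4 V.

Final answer: V_1 = 5.4 V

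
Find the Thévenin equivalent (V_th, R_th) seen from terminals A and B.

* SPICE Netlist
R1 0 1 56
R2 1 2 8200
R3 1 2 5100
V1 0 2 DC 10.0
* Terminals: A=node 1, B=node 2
Step 1 — V_th is the open-circuit voltage V_A - V_B (nothing connected across the terminals).
Nodal analysis, taking node 2 as the 0 V reference.
Source V1 fixes V_0 = 10 V.
KCL at each unknown node (sum of currents leaving = 0; resistances in Ω):
  Node 1: (V_1 - 10)/56 + (V_1 - 0)/8200 + (V_1 - 0)/5100 = 0
Collecting terms: 0.01818 × V_1 = 0.1786  =>  V_1 = 9.825 V
V_th = V_1 - V_2 = 9.825 - 0 = 9.825 V
Step 2 — R_th: zero the source — replace V1 by a short circuit (node 2 merges into node 0) — and find the resistance seen between A (node 1) and B (node 0).
Reduce the network between node 1 (A) and node 0 (B) by series/parallel combination:
  Rp1 = R1 ‖ R2 ‖ R3 (parallel, all between nodes 0 and 1) = 1/(1/56 + 1/8200 + 1/5100) = 55.02 Ω
R_th = 55.02 Ω

Final answer: V_th = 9.825 V, R_th = 55.02 Ω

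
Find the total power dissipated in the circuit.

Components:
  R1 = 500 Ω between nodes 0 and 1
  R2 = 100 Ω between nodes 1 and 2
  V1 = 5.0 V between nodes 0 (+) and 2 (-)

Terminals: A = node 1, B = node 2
Nodal analysis, taking node 2 as the 0 V reference.
Source V1 fixes V_0 = 5 V.
KCL at each unknown node (sum of currents leaving = 0; resistances in Ω):
  Node 1: (V_1 - 5)/500 + (V_1 - 0)/100 = 0
Collecting terms: 0.012 × V_1 = 0.01  =>  V_1 = 0.8333 V
Power in each resistor, P = (ΔV)²/R:
  P_R1 = (5 - 0.8333)²/500 = 0.03472 W
  P_R2 = (0.8333 - 0)²/100 = 0.006944 W
P_total = P_R1 + P_R2 = 0.04167 W

Final answer: 0.04167 W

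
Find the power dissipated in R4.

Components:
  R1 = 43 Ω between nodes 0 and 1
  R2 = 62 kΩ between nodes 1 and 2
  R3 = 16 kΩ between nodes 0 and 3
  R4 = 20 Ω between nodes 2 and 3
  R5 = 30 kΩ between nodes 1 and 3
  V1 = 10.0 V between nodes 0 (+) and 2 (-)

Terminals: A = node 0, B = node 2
Nodal analysis, taking node 2 as the 0 V reference.
Source V1 fixes V_0 = 10 V.
KCL at each unknown node (sum of currents leaving = 0; resistances in Ω):
  Node 1: (V_1 - 10)/43 + (V_1 - 0)/62000 + (V_1 - V_3)/30000 = 0
  Node 3: (V_3 - 10)/16000 + (V_3 - 0)/20 + (V_3 - V_1)/30000 = 0
Collecting terms (coefficients in siemens):
  0.02331·V_1 - 0.00003333·V_3 = 0.2326
  0.0501·V_3 - 0.00003333·V_1 = 0.000625
Determinant D = (0.02331)(0.0501) - (-0.00003333)(-0.00003333) = 0.001167
V_1 = [(0.2326)(0.0501) - (-0.00003333)(0.000625)]/D = 9.979 V
V_3 = [(0.02331)(0.000625) - (0.2326)(-0.00003333)]/D = 0.01912 V
I_R4 = (V_2 - V_3)/R4 = (0 - 0.01912)/20 = -0.0009558 A
P_R4 = I_R4² × R4 = (-0.0009558)² × 20 = 0.00001827 W

Final answer: 1.827e-05 W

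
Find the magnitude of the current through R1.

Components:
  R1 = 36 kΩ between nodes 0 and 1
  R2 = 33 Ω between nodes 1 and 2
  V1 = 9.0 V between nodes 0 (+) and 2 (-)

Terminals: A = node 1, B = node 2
Nodal analysis, taking node 2 as the 0 V reference.
Source V1 fixes V_0 = 9 V.
KCL at each unknown node (sum of currents leaving = 0; resistances in Ω):
  Node 1: (V_1 - 9)/36000 + (V_1 - 0)/33 = 0
Collecting terms: 0.03033 × V_1 = 0.00025  =>  V_1 = 0.008242 V
I_R1 = (V_0 - V_1)/R1 = (9 - 0.008242)/36000 = 0.0002498 A
|I_R1| = 0.0002498 A

Final answer: |I_R1| = 0.0002498 A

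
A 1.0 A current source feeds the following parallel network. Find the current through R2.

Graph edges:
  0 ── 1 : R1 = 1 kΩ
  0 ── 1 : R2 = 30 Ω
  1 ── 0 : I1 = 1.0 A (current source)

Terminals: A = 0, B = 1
All resistors sit directly between nodes 0 and 1, so they are in parallel and share one voltage V; the full source current 1 A splits among them.
1/R_par = 1/1000 + 1/30 = 0.03433 S  =>  R_par = 29.13 Ω
V = I × R_par = 1 × 29.13 = 29.13 V
I_R2 = V/R2 = 29.13/30 = 0.9709 A

Final answer: 0.9709 A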